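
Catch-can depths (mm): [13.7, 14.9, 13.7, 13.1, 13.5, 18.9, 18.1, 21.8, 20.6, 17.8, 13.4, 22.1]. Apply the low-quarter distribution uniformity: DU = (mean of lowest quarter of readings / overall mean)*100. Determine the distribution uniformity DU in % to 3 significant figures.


sorted lowest 3 of 12: [13.1, 13.4, 13.5] -> mean = 13.333 mm
overall mean = 16.800 mm
DU = (13.333/16.800)*100 = 79.4 %
Therefore the distribution uniformity DU = 79.4 %.


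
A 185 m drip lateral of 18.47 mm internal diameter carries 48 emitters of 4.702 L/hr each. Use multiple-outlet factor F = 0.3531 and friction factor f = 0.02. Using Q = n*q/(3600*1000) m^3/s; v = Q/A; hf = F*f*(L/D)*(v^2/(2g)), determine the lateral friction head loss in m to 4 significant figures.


Q = 48*4.702/(3600*1000) = 6.26933e-05 m^3/s
A = pi*(18.47e-3/2)^2 = 2.67931e-04 m^2, so v = Q/A = 0.233990 m/s
hf = 0.3531*0.02*(185/0.01847)*(0.233990^2/(2*9.81)) = 0.1974 m
Therefore the lateral friction head loss = 0.1974 m.


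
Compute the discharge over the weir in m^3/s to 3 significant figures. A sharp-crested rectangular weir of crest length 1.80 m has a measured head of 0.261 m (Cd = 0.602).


Approach: apply the rectangular weir equation, Q = (2/3)*Cd*L*sqrt(2g)*H^1.5.
Q = (2/3)*0.602*1.80*sqrt(2*9.81)*0.261^1.5 = 0.427 m^3/s
Therefore the discharge over the weir = 0.427 m^3/s.


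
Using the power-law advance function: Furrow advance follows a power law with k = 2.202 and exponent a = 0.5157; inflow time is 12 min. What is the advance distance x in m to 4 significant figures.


Approach: apply the power-law advance function, x = k*t^a.
x = 2.202 * 12^0.5157 = 7.931 m
Therefore the advance distance x = 7.931 m.


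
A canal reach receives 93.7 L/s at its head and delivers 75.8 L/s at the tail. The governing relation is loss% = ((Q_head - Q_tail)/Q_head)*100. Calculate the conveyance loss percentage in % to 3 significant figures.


loss = ((93.7 - 75.8)/93.7)*100 = 19.1 %
Therefore the conveyance loss percentage = 19.1 %.


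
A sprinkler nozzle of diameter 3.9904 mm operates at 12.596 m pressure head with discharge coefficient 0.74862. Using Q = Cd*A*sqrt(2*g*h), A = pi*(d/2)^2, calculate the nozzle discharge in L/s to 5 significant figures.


A = pi*(3.9904e-3/2)^2 = 1.250612e-05 m^2
Q = 0.74862 * 1.250612e-05 * sqrt(2*9.81*12.596) * 1000 = 0.14718 L/s
Therefore the nozzle discharge = 0.14718 L/s.


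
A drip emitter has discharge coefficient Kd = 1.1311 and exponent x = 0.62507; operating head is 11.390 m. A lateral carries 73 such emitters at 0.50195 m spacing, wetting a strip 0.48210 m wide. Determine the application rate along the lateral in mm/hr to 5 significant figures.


Approach: apply the emitter equation with a lateral mass balance, q = Kd*h^x; Q = n*q; rate = Q/(n*spacing*width).
Step 1 — single emitter flow (q = Kd*h^x):
  q = 1.1311 * 11.390^0.62507 = 5.174904 L/hr
Step 2 — total lateral flow: Q = 73 * 5.174904 = 377.7680 L/hr
Step 3 — wetted area: A = 73 * 0.50195 * 0.48210 = 17.66528 m^2
Step 4 — application rate: Q/A = 377.7680/17.66528 = 21.385 mm/hr
Therefore the application rate along the lateral = 21.385 mm/hr.


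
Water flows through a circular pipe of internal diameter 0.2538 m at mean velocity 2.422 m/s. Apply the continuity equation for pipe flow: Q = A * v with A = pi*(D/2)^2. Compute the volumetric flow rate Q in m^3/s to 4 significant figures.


A = pi*(0.2538/2)^2 = 0.0505910 m^2
Q = 0.0505910 * 2.422 = 0.1225 m^3/s
Therefore the volumetric flow rate Q = 0.1225 m^3/s.


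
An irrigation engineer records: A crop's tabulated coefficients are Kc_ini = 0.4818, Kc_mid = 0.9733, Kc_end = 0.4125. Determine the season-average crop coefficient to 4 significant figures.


Approach: apply a simple seasonal average, Kc_avg = (Kc_ini + Kc_mid + Kc_end)/3.
Kc_avg = (0.4818 + 0.9733 + 0.4125)/3 = 0.6225
Therefore the season-average crop coefficient = 0.6225.


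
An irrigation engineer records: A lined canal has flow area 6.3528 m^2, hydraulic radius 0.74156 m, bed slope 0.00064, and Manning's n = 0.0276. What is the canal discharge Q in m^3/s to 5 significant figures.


Approach: apply Manning's equation, Q = (1/n)*A*R^(2/3)*S^(1/2).
Q = (1/0.0276) * 6.3528 * 0.74156^(2/3) * 0.00064^(1/2) = 4.7706 m^3/s
Therefore the canal discharge Q = 4.7706 m^3/s.


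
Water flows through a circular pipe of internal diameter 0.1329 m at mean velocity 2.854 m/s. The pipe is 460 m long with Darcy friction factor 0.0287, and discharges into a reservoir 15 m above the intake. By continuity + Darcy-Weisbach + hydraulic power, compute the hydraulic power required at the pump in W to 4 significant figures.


Approach: apply continuity + Darcy-Weisbach + hydraulic power, Q = A*v; hf = f*(L/D)*(v^2/(2g)); H = static + hf; P = rho*g*Q*H.
Step 1 — flow rate (continuity, Q = A*v):
  A = pi*(0.1329/2)^2 = 0.0138720 m^2
  Q = 0.0138720 * 2.854 = 0.0395908 m^3/s
Step 2 — friction head loss (Darcy-Weisbach):
  hf = 0.0287 * (460/0.1329) * (2.854^2 / (2*9.81))
  hf = 41.2405 m
Step 3 — total head: H = 15 + 41.2405 = 56.2405 m
Step 4 — hydraulic power (P = rho*g*Q*H):
  P = 1000 * 9.81 * 0.0395908 * 56.2405 = 21840 W
Therefore the hydraulic power required at the pump = 21840 W.


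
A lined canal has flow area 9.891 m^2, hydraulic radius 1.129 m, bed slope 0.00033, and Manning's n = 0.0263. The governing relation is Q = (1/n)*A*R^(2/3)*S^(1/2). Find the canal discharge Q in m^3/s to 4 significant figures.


Q = (1/0.0263) * 9.891 * 1.129^(2/3) * 0.00033^(1/2) = 7.407 m^3/s
Therefore the canal discharge Q = 7.407 m^3/s.


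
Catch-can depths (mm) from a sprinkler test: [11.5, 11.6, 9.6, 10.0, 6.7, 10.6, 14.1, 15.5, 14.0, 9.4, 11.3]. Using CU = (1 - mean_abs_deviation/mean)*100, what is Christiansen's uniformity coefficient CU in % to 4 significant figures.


mean = 11.3000 mm
mean |d_i - mean| = 1.85455 mm
CU = (1 - 1.85455/11.3000)*100 = 83.59 %
Therefore Christiansen's uniformity coefficient CU = 83.59 %.


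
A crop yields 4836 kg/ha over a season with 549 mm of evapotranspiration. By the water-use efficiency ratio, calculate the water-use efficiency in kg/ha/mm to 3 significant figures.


Approach: apply the water-use efficiency ratio, WUE = yield/ET.
WUE = 4836 / 549 = 8.81 kg/ha/mm
Therefore the water-use efficiency = 8.81 kg/ha/mm.


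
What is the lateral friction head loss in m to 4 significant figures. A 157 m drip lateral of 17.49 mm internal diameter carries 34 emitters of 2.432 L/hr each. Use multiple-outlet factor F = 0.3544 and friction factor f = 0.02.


Approach: apply Darcy-Weisbach with the multiple-outlet F-factor, Q = n*q/(3600*1000) m^3/s; v = Q/A; hf = F*f*(L/D)*(v^2/(2g)).
Q = 34*2.432/(3600*1000) = 2.29689e-05 m^3/s
A = pi*(17.49e-3/2)^2 = 2.40253e-04 m^2, so v = Q/A = 0.0956028 m/s
hf = 0.3544*0.02*(157/0.01749)*(0.0956028^2/(2*9.81)) = 0.02964 m
Therefore the lateral friction head loss = 0.02964 m.


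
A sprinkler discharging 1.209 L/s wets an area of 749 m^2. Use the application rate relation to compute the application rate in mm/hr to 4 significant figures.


Approach: apply the application rate relation, rate = (Q/A)*3600.
rate = (1.209 / 749) * 3600 = 5.811 mm/hr
Therefore the application rate = 5.811 mm/hr.


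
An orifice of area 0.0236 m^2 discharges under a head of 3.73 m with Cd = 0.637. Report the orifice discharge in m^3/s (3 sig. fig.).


Approach: apply the orifice equation, Q = Cd*A*sqrt(2*g*h).
Q = 0.637 * 0.0236 * sqrt(2*9.81*3.73) = 0.129 m^3/s
Therefore the orifice discharge = 0.129 m^3/s.


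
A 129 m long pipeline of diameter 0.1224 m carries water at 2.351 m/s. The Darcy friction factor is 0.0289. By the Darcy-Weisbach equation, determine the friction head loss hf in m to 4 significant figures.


Approach: apply the Darcy-Weisbach equation, hf = f*(L/D)*(v^2/(2g)).
hf = 0.0289 * (129/0.1224) * (2.351^2 / (2*9.81))
hf = 8.580 m
Therefore the friction head loss hf = 8.580 m.


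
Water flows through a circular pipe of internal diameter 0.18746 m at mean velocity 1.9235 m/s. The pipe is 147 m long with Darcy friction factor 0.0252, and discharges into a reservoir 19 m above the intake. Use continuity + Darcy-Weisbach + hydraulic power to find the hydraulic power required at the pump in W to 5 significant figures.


Approach: apply continuity + Darcy-Weisbach + hydraulic power, Q = A*v; hf = f*(L/D)*(v^2/(2g)); H = static + hf; P = rho*g*Q*H.
Step 1 — flow rate (continuity, Q = A*v):
  A = pi*(0.18746/2)^2 = 0.02759987 m^2
  Q = 0.02759987 * 1.9235 = 0.05308836 m^3/s
Step 2 — friction head loss (Darcy-Weisbach):
  hf = 0.0252 * (147/0.18746) * (1.9235^2 / (2*9.81))
  hf = 3.726444 m
Step 3 — total head: H = 19 + 3.726444 = 22.72644 m
Step 4 — hydraulic power (P = rho*g*Q*H):
  P = 1000 * 9.81 * 0.05308836 * 22.72644 = 11836 W
Therefore the hydraulic power required at the pump = 11836 W.


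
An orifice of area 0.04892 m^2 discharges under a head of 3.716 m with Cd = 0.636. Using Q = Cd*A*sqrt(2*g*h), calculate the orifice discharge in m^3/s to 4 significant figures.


Q = 0.636 * 0.04892 * sqrt(2*9.81*3.716) = 0.2657 m^3/s
Therefore the orifice discharge = 0.2657 m^3/s.


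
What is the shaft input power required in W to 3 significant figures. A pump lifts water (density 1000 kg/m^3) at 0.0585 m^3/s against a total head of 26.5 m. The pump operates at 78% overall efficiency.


Approach: apply hydraulic power then efficiency conversion, P = rho*g*Q*H; P_in = P/eta.
Step 1 — hydraulic power (P = rho*g*Q*H):
  P = 1000 * 9.81 * 0.0585 * 26.5 = 15208 W
Step 2 — input power: P_in = P/eta = 15208 / 0.78 = 19500 W
Therefore the shaft input power required = 19500 W.


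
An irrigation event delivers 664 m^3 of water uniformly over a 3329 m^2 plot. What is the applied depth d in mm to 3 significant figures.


Approach: apply depth from volume over area, d = (V/A)*1000.
d = (664 / 3329) * 1000 = 199 mm
Therefore the applied depth d = 199 mm.


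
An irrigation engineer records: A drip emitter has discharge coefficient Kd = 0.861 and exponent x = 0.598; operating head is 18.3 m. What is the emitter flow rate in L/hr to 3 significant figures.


Approach: apply the emitter characteristic equation, q = Kd * h^x.
q = 0.861 * 18.3^0.598 = 4.90 L/hr
Therefore the emitter flow rate = 4.90 L/hr.


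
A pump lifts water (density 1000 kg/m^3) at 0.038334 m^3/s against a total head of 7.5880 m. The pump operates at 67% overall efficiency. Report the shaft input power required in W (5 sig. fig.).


Approach: apply hydraulic power then efficiency conversion, P = rho*g*Q*H; P_in = P/eta.
Step 1 — hydraulic power (P = rho*g*Q*H):
  P = 1000 * 9.81 * 0.038334 * 7.5880 = 2853.517 W
Step 2 — input power: P_in = P/eta = 2853.517 / 0.67 = 4259.0 W
Therefore the shaft input power required = 4259.0 W.


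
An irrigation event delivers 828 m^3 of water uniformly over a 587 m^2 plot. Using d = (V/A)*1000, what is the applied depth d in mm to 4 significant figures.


d = (828 / 587) * 1000 = 1411 mm
Therefore the applied depth d = 1411 mm.


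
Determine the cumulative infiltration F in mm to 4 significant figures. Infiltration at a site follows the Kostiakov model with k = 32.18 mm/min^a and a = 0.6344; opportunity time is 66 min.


Approach: apply the Kostiakov infiltration equation, F = k*t^a.
F = 32.18 * 66^0.6344 = 459.1 mm
Therefore the cumulative infiltration F = 459.1 mm.


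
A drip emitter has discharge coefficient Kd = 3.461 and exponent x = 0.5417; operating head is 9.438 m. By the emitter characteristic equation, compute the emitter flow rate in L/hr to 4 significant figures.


Approach: apply the emitter characteristic equation, q = Kd * h^x.
q = 3.461 * 9.438^0.5417 = 11.68 L/hr
Therefore the emitter flow rate = 11.68 L/hr.


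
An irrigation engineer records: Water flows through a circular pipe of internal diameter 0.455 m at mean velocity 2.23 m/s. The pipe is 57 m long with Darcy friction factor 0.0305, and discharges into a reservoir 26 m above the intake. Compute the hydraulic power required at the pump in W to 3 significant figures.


Approach: apply continuity + Darcy-Weisbach + hydraulic power, Q = A*v; hf = f*(L/D)*(v^2/(2g)); H = static + hf; P = rho*g*Q*H.
Step 1 — flow rate (continuity, Q = A*v):
  A = pi*(0.455/2)^2 = 0.16260 m^2
  Q = 0.16260 * 2.23 = 0.36259 m^3/s
Step 2 — friction head loss (Darcy-Weisbach):
  hf = 0.0305 * (57/0.455) * (2.23^2 / (2*9.81))
  hf = 0.96844 m
Step 3 — total head: H = 26 + 0.96844 = 26.968 m
Step 4 — hydraulic power (P = rho*g*Q*H):
  P = 1000 * 9.81 * 0.36259 * 26.968 = 95900 W
Therefore the hydraulic power required at the pump = 95900 W.


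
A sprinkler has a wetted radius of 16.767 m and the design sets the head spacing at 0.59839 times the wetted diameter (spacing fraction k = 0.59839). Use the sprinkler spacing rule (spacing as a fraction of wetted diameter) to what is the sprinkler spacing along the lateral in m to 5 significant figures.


Approach: apply the sprinkler spacing rule (spacing as a fraction of wetted diameter), S = k*(2*R).
S = 0.59839 * (2 * 16.767) = 20.066 m
Therefore the sprinkler spacing along the lateral = 20.066 m.


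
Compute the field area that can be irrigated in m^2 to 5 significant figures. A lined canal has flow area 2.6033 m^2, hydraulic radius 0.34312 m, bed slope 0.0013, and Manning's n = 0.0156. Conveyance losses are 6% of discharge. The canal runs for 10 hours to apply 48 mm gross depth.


Approach: apply Manning's equation with a conveyance and depth budget, Q = (1/n)*A*R^(2/3)*S^(1/2); Q_field = Q*(1-loss); Area = Q_field*t/(d/1000).
Step 1 — canal discharge (Manning's equation):
  Q = (1/0.0156) * 2.6033 * 0.34312^(2/3) * 0.0013^(1/2) = 2.948958 m^3/s
Step 2 — delivered flow: Q_field = 2.948958*(1 - 6/100) = 2.772021 m^3/s
Step 3 — volume delivered: V = 2.772021 * 10*3600 = 99792.75 m^3
Step 4 — area served: A = V / (depth/1000) = 99792.75 / 0.048 = 2079000 m^2
Therefore the field area that can be irrigated = 2079000 m^2.


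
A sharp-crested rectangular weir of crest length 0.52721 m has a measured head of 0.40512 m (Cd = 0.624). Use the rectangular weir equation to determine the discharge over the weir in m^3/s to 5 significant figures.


Approach: apply the rectangular weir equation, Q = (2/3)*Cd*L*sqrt(2g)*H^1.5.
Q = (2/3)*0.624*0.52721*sqrt(2*9.81)*0.40512^1.5 = 0.25050 m^3/s
Therefore the discharge over the weir = 0.25050 m^3/s.


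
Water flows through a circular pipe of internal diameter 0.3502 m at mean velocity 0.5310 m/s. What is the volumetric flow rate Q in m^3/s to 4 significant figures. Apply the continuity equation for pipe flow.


Approach: apply the continuity equation for pipe flow, Q = A * v with A = pi*(D/2)^2.
A = pi*(0.3502/2)^2 = 0.0963213 m^2
Q = 0.0963213 * 0.5310 = 0.05115 m^3/s
Therefore the volumetric flow rate Q = 0.05115 m^3/s.


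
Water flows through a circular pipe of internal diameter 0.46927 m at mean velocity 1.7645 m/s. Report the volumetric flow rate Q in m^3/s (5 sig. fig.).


Approach: apply the continuity equation for pipe flow, Q = A * v with A = pi*(D/2)^2.
A = pi*(0.46927/2)^2 = 0.1729559 m^2
Q = 0.1729559 * 1.7645 = 0.30518 m^3/s
Therefore the volumetric flow rate Q = 0.30518 m^3/s.


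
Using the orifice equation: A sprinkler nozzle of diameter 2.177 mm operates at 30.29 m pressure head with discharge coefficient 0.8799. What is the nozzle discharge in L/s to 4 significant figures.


Approach: apply the orifice equation, Q = Cd*A*sqrt(2*g*h), A = pi*(d/2)^2.
A = pi*(2.177e-3/2)^2 = 3.72226e-06 m^2
Q = 0.8799 * 3.72226e-06 * sqrt(2*9.81*30.29) * 1000 = 0.07984 L/s
Therefore the nozzle discharge = 0.07984 L/s.


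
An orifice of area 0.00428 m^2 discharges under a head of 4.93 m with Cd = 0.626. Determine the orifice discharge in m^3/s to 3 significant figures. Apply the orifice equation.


Approach: apply the orifice equation, Q = Cd*A*sqrt(2*g*h).
Q = 0.626 * 0.00428 * sqrt(2*9.81*4.93) = 0.0264 m^3/s
Therefore the orifice discharge = 0.0264 m^3/s.


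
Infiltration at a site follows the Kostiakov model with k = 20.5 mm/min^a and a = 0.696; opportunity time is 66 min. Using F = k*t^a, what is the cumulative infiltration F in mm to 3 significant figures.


F = 20.5 * 66^0.696 = 379 mm
Therefore the cumulative infiltration F = 379 mm.


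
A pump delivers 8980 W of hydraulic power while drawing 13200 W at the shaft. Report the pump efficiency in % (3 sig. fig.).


Approach: apply the efficiency ratio, eta = (P_out/P_in)*100.
eta = (8980 / 13200) * 100 = 68.0 %
Therefore the pump efficiency = 68.0 %.


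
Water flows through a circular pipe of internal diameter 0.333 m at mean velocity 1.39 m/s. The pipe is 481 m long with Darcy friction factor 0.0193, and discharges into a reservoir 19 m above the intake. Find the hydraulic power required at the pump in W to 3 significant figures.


Approach: apply continuity + Darcy-Weisbach + hydraulic power, Q = A*v; hf = f*(L/D)*(v^2/(2g)); H = static + hf; P = rho*g*Q*H.
Step 1 — flow rate (continuity, Q = A*v):
  A = pi*(0.333/2)^2 = 0.087092 m^2
  Q = 0.087092 * 1.39 = 0.12106 m^3/s
Step 2 — friction head loss (Darcy-Weisbach):
  hf = 0.0193 * (481/0.333) * (1.39^2 / (2*9.81))
  hf = 2.7453 m
Step 3 — total head: H = 19 + 2.7453 = 21.745 m
Step 4 — hydraulic power (P = rho*g*Q*H):
  P = 1000 * 9.81 * 0.12106 * 21.745 = 25800 W
Therefore the hydraulic power required at the pump = 25800 W.


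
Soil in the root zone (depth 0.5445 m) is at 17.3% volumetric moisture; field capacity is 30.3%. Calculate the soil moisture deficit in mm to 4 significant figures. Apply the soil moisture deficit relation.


Approach: apply the soil moisture deficit relation, SMD = (FC - theta)/100 * depth * 1000.
SMD = (30.3 - 17.3)/100 * 0.5445 * 1000 = 70.78 mm
Therefore the soil moisture deficit = 70.78 mm.


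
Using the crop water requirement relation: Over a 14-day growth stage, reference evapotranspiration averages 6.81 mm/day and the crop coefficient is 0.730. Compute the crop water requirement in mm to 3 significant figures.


Approach: apply the crop water requirement relation, CWR = ET0 * Kc * days.
CWR = 6.81 * 0.730 * 14 = 69.6 mm
Therefore the crop water requirement = 69.6 mm.


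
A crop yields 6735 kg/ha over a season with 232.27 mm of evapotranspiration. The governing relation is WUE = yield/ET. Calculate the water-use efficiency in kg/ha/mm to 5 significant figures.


WUE = 6735 / 232.27 = 28.996 kg/ha/mm
Therefore the water-use efficiency = 28.996 kg/ha/mm.


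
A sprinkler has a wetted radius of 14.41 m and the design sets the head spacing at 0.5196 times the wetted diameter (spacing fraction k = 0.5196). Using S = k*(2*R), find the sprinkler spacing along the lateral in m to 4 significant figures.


S = 0.5196 * (2 * 14.41) = 14.97 m
Therefore the sprinkler spacing along the lateral = 14.97 m.


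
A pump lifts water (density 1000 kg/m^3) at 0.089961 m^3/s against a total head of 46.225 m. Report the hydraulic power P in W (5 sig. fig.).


Approach: apply the hydraulic power relation, P = rho*g*Q*H.
P = 1000 * 9.81 * 0.089961 * 46.225 = 40794 W
Therefore the hydraulic power P = 40794 W.


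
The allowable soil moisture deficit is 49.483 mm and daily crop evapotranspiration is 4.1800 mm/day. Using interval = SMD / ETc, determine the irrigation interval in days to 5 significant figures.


interval = 49.483 / 4.1800 = 11.838 days
Therefore the irrigation interval = 11.838 days.


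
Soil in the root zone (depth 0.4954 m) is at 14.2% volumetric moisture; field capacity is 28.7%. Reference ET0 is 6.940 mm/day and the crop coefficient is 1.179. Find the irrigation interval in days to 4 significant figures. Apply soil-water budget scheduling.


Approach: apply soil-water budget scheduling, SMD = (FC-theta)/100*depth*1000; ETc = ET0*Kc; interval = SMD/ETc.
Step 1 — soil moisture deficit:
  SMD = (28.7 - 14.2)/100 * 0.4954 * 1000 = 71.8330 mm
Step 2 — daily crop ET (ETc = ET0*Kc):
  ETc = 6.940 * 1.179 = 8.18226 mm/day
Step 3 — irrigation interval (SMD/ETc):
  interval = 71.8330 / 8.18226 = 8.779 days
Therefore the irrigation interval = 8.779 days.


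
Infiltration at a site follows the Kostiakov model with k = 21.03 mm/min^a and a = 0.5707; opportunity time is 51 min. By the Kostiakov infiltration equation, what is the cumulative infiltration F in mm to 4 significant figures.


Approach: apply the Kostiakov infiltration equation, F = k*t^a.
F = 21.03 * 51^0.5707 = 198.3 mm
Therefore the cumulative infiltration F = 198.3 mm.


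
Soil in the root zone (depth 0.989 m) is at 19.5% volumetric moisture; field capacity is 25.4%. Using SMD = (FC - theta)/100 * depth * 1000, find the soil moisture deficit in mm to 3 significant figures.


SMD = (25.4 - 19.5)/100 * 0.989 * 1000 = 58.4 mm
Therefore the soil moisture deficit = 58.4 mm.


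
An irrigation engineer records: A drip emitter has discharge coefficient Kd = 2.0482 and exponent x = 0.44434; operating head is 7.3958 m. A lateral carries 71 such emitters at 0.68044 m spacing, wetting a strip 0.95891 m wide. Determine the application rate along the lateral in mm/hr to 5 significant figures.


Approach: apply the emitter equation with a lateral mass balance, q = Kd*h^x; Q = n*q; rate = Q/(n*spacing*width).
Step 1 — single emitter flow (q = Kd*h^x):
  q = 2.0482 * 7.3958^0.44434 = 4.983073 L/hr
Step 2 — total lateral flow: Q = 71 * 4.983073 = 353.7982 L/hr
Step 3 — wetted area: A = 71 * 0.68044 * 0.95891 = 46.32613 m^2
Step 4 — application rate: Q/A = 353.7982/46.32613 = 7.6371 mm/hr
Therefore the application rate along the lateral = 7.6371 mm/hr.


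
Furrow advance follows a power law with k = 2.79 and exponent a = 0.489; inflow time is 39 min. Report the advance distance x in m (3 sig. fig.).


Approach: apply the power-law advance function, x = k*t^a.
x = 2.79 * 39^0.489 = 16.7 m
Therefore the advance distance x = 16.7 m.


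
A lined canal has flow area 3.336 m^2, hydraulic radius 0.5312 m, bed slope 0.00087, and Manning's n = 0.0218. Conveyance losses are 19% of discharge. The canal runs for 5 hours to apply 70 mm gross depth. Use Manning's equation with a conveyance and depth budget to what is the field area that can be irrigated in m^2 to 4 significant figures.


Approach: apply Manning's equation with a conveyance and depth budget, Q = (1/n)*A*R^(2/3)*S^(1/2); Q_field = Q*(1-loss); Area = Q_field*t/(d/1000).
Step 1 — canal discharge (Manning's equation):
  Q = (1/0.0218) * 3.336 * 0.5312^(2/3) * 0.00087^(1/2) = 2.96052 m^3/s
Step 2 — delivered flow: Q_field = 2.96052*(1 - 19/100) = 2.39802 m^3/s
Step 3 — volume delivered: V = 2.39802 * 5*3600 = 43164.4 m^3
Step 4 — area served: A = V / (depth/1000) = 43164.4 / 0.07 = 616600 m^2
Therefore the field area that can be irrigated = 616600 m^2.


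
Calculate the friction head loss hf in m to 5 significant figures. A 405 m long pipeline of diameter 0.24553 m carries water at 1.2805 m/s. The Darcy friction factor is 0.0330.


Approach: apply the Darcy-Weisbach equation, hf = f*(L/D)*(v^2/(2g)).
hf = 0.0330 * (405/0.24553) * (1.2805^2 / (2*9.81))
hf = 4.5491 m
Therefore the friction head loss hf = 4.5491 m.


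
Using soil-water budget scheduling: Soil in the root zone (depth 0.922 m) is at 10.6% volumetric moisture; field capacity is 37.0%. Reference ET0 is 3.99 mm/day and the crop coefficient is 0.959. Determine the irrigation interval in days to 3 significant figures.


Approach: apply soil-water budget scheduling, SMD = (FC-theta)/100*depth*1000; ETc = ET0*Kc; interval = SMD/ETc.
Step 1 — soil moisture deficit:
  SMD = (37.0 - 10.6)/100 * 0.922 * 1000 = 243.41 mm
Step 2 — daily crop ET (ETc = ET0*Kc):
  ETc = 3.99 * 0.959 = 3.8264 mm/day
Step 3 — irrigation interval (SMD/ETc):
  interval = 243.41 / 3.8264 = 63.6 days
Therefore the irrigation interval = 63.6 days.


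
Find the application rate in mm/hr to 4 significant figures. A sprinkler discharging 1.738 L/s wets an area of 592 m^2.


Approach: apply the application rate relation, rate = (Q/A)*3600.
rate = (1.738 / 592) * 3600 = 10.57 mm/hr
Therefore the application rate = 10.57 mm/hr.


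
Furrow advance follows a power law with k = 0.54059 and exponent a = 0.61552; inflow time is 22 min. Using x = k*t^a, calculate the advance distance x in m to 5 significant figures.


x = 0.54059 * 22^0.61552 = 3.6237 m
Therefore the advance distance x = 3.6237 m.


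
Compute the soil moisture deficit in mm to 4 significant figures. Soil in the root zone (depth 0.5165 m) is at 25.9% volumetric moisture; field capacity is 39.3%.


Approach: apply the soil moisture deficit relation, SMD = (FC - theta)/100 * depth * 1000.
SMD = (39.3 - 25.9)/100 * 0.5165 * 1000 = 69.21 mm
Therefore the soil moisture deficit = 69.21 mm.


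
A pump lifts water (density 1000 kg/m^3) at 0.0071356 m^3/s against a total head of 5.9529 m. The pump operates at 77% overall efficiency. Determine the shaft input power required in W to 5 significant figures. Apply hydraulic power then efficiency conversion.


Approach: apply hydraulic power then efficiency conversion, P = rho*g*Q*H; P_in = P/eta.
Step 1 — hydraulic power (P = rho*g*Q*H):
  P = 1000 * 9.81 * 0.0071356 * 5.9529 = 416.7044 W
Step 2 — input power: P_in = P/eta = 416.7044 / 0.77 = 541.17 W
Therefore the shaft input power required = 541.17 W.


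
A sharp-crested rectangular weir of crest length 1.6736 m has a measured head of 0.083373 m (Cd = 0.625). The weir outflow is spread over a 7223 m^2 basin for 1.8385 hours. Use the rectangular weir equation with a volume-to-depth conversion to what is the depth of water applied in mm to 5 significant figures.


Approach: apply the rectangular weir equation with a volume-to-depth conversion, Q = (2/3)*Cd*L*sqrt(2g)*H^1.5; d = Q*t/A * 1000.
Step 1 — weir discharge:
  Q = (2/3)*0.625*1.6736*sqrt(2*9.81)*0.083373^1.5 = 0.07435806 m^3/s
Step 2 — volume: V = 0.07435806 * 1.8385*3600 = 492.1463 m^3
Step 3 — depth: d = V/A * 1000 = 492.1463/7223 * 1000 = 68.136 mm
Therefore the depth of water applied = 68.136 mm.


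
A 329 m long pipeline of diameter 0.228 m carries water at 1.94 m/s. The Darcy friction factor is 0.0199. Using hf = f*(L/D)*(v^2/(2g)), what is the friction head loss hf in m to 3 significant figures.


hf = 0.0199 * (329/0.228) * (1.94^2 / (2*9.81))
hf = 5.51 m
Therefore the friction head loss hf = 5.51 m.


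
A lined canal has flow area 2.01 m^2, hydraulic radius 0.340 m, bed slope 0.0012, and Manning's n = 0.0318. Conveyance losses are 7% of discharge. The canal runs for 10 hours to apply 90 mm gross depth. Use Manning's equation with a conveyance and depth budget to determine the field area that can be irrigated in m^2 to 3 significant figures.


Approach: apply Manning's equation with a conveyance and depth budget, Q = (1/n)*A*R^(2/3)*S^(1/2); Q_field = Q*(1-loss); Area = Q_field*t/(d/1000).
Step 1 — canal discharge (Manning's equation):
  Q = (1/0.0318) * 2.01 * 0.340^(2/3) * 0.0012^(1/2) = 1.0666 m^3/s
Step 2 — delivered flow: Q_field = 1.0666*(1 - 7/100) = 0.99196 m^3/s
Step 3 — volume delivered: V = 0.99196 * 10*3600 = 35711 m^3
Step 4 — area served: A = V / (depth/1000) = 35711 / 0.09 = 397000 m^2
Therefore the field area that can be irrigated = 397000 m^2.


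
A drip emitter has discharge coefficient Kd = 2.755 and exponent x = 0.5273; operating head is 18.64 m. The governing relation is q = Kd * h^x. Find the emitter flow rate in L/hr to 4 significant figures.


q = 2.755 * 18.64^0.5273 = 12.88 L/hr
Therefore the emitter flow rate = 12.88 L/hr.


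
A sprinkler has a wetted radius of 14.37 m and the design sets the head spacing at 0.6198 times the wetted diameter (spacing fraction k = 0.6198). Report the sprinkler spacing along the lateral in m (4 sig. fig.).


Approach: apply the sprinkler spacing rule (spacing as a fraction of wetted diameter), S = k*(2*R).
S = 0.6198 * (2 * 14.37) = 17.81 m
Therefore the sprinkler spacing along the lateral = 17.81 m.


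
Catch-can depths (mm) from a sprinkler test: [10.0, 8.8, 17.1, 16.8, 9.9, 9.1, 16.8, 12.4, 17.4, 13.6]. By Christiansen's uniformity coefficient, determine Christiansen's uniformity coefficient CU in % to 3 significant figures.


Approach: apply Christiansen's uniformity coefficient, CU = (1 - mean_abs_deviation/mean)*100.
mean = 13.190 mm
mean |d_i - mean| = 3.1500 mm
CU = (1 - 3.1500/13.190)*100 = 76.1 %
Therefore Christiansen's uniformity coefficient CU = 76.1 %.


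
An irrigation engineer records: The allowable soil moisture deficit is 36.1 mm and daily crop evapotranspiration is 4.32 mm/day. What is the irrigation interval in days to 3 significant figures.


Approach: apply the irrigation interval relation, interval = SMD / ETc.
interval = 36.1 / 4.32 = 8.36 days
Therefore the irrigation interval = 8.36 days.


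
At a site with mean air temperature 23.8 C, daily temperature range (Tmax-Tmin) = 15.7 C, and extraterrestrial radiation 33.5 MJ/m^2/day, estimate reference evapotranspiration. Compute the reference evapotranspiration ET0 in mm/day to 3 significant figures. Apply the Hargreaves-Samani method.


Approach: apply the Hargreaves-Samani method, ET0 = 0.0023*(Tmean+17.8)*sqrt(Tmax-Tmin)*0.408*Ra.
ET0 = 0.0023*(23.8+17.8)*sqrt(15.7)*0.408*33.5 = 5.18 mm/day
Therefore the reference evapotranspiration ET0 = 5.18 mm/day.


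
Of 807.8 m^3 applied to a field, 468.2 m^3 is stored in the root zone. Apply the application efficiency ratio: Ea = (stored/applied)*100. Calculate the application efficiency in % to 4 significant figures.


Ea = (468.2/807.8)*100 = 57.96 %
Therefore the application efficiency = 57.96 %.


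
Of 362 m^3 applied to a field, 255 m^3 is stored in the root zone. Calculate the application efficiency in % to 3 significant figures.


Approach: apply the application efficiency ratio, Ea = (stored/applied)*100.
Ea = (255/362)*100 = 70.4 %
Therefore the application efficiency = 70.4 %.


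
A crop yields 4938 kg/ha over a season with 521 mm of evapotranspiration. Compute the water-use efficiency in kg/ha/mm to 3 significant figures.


Approach: apply the water-use efficiency ratio, WUE = yield/ET.
WUE = 4938 / 521 = 9.48 kg/ha/mm
Therefore the water-use efficiency = 9.48 kg/ha/mm.


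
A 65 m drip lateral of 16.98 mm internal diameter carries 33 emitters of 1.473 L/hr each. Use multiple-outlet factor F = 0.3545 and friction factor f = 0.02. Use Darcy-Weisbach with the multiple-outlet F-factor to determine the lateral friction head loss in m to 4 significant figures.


Approach: apply Darcy-Weisbach with the multiple-outlet F-factor, Q = n*q/(3600*1000) m^3/s; v = Q/A; hf = F*f*(L/D)*(v^2/(2g)).
Q = 33*1.473/(3600*1000) = 1.35025e-05 m^3/s
A = pi*(16.98e-3/2)^2 = 2.26446e-04 m^2, so v = Q/A = 0.0596278 m/s
hf = 0.3545*0.02*(65/0.01698)*(0.0596278^2/(2*9.81)) = 0.004918 m
Therefore the lateral friction head loss = 0.004918 m.


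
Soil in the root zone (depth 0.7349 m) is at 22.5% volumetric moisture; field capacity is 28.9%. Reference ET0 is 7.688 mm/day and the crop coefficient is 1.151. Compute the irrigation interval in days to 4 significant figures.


Approach: apply soil-water budget scheduling, SMD = (FC-theta)/100*depth*1000; ETc = ET0*Kc; interval = SMD/ETc.
Step 1 — soil moisture deficit:
  SMD = (28.9 - 22.5)/100 * 0.7349 * 1000 = 47.0336 mm
Step 2 — daily crop ET (ETc = ET0*Kc):
  ETc = 7.688 * 1.151 = 8.84889 mm/day
Step 3 — irrigation interval (SMD/ETc):
  interval = 47.0336 / 8.84889 = 5.315 days
Therefore the irrigation interval = 5.315 days.


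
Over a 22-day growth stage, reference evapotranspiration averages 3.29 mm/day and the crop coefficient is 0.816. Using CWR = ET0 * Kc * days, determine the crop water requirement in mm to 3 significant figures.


CWR = 3.29 * 0.816 * 22 = 59.1 mm
Therefore the crop water requirement = 59.1 mm.


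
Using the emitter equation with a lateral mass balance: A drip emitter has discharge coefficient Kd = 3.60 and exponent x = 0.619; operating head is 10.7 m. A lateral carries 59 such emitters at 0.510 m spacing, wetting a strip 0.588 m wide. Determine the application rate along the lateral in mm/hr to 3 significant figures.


Approach: apply the emitter equation with a lateral mass balance, q = Kd*h^x; Q = n*q; rate = Q/(n*spacing*width).
Step 1 — single emitter flow (q = Kd*h^x):
  q = 3.60 * 10.7^0.619 = 15.613 L/hr
Step 2 — total lateral flow: Q = 59 * 15.613 = 921.18 L/hr
Step 3 — wetted area: A = 59 * 0.510 * 0.588 = 17.693 m^2
Step 4 — application rate: Q/A = 921.18/17.693 = 52.1 mm/hr
Therefore the application rate along the lateral = 52.1 mm/hr.


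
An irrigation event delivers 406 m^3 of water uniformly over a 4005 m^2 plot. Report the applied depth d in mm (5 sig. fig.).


Approach: apply depth from volume over area, d = (V/A)*1000.
d = (406 / 4005) * 1000 = 101.37 mm
Therefore the applied depth d = 101.37 mm.


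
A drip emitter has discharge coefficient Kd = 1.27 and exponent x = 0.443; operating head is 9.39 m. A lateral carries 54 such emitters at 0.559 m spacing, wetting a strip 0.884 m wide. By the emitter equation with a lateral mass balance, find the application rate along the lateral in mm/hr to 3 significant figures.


Approach: apply the emitter equation with a lateral mass balance, q = Kd*h^x; Q = n*q; rate = Q/(n*spacing*width).
Step 1 — single emitter flow (q = Kd*h^x):
  q = 1.27 * 9.39^0.443 = 3.4253 L/hr
Step 2 — total lateral flow: Q = 54 * 3.4253 = 184.96 L/hr
Step 3 — wetted area: A = 54 * 0.559 * 0.884 = 26.684 m^2
Step 4 — application rate: Q/A = 184.96/26.684 = 6.93 mm/hr
Therefore the application rate along the lateral = 6.93 mm/hr.


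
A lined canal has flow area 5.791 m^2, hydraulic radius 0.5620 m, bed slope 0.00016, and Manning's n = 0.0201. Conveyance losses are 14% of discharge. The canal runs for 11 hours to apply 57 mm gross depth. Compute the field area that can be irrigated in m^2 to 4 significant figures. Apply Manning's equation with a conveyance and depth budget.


Approach: apply Manning's equation with a conveyance and depth budget, Q = (1/n)*A*R^(2/3)*S^(1/2); Q_field = Q*(1-loss); Area = Q_field*t/(d/1000).
Step 1 — canal discharge (Manning's equation):
  Q = (1/0.0201) * 5.791 * 0.5620^(2/3) * 0.00016^(1/2) = 2.48185 m^3/s
Step 2 — delivered flow: Q_field = 2.48185*(1 - 14/100) = 2.13439 m^3/s
Step 3 — volume delivered: V = 2.13439 * 11*3600 = 84521.8 m^3
Step 4 — area served: A = V / (depth/1000) = 84521.8 / 0.057 = 1483000 m^2
Therefore the field area that can be irrigated = 1483000 m^2.


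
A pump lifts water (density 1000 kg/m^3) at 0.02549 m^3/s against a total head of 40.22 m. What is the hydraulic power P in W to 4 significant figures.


Approach: apply the hydraulic power relation, P = rho*g*Q*H.
P = 1000 * 9.81 * 0.02549 * 40.22 = 10060 W
Therefore the hydraulic power P = 10060 W.


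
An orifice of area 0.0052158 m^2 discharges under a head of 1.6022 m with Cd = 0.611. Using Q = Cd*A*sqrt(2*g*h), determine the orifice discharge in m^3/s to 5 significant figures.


Q = 0.611 * 0.0052158 * sqrt(2*9.81*1.6022) = 0.017868 m^3/s
Therefore the orifice discharge = 0.017868 m^3/s.


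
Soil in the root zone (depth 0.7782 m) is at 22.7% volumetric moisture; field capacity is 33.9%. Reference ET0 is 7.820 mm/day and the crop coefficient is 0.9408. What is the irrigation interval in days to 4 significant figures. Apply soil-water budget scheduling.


Approach: apply soil-water budget scheduling, SMD = (FC-theta)/100*depth*1000; ETc = ET0*Kc; interval = SMD/ETc.
Step 1 — soil moisture deficit:
  SMD = (33.9 - 22.7)/100 * 0.7782 * 1000 = 87.1584 mm
Step 2 — daily crop ET (ETc = ET0*Kc):
  ETc = 7.820 * 0.9408 = 7.35706 mm/day
Step 3 — irrigation interval (SMD/ETc):
  interval = 87.1584 / 7.35706 = 11.85 days
Therefore the irrigation interval = 11.85 days.


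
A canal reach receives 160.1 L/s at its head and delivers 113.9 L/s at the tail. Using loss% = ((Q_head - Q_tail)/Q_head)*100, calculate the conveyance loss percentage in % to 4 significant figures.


loss = ((160.1 - 113.9)/160.1)*100 = 28.86 %
Therefore the conveyance loss percentage = 28.86 %.


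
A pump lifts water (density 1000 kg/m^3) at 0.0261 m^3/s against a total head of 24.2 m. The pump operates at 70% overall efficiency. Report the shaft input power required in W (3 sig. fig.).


Approach: apply hydraulic power then efficiency conversion, P = rho*g*Q*H; P_in = P/eta.
Step 1 — hydraulic power (P = rho*g*Q*H):
  P = 1000 * 9.81 * 0.0261 * 24.2 = 6196.2 W
Step 2 — input power: P_in = P/eta = 6196.2 / 0.7 = 8850 W
Therefore the shaft input power required = 8850 W.


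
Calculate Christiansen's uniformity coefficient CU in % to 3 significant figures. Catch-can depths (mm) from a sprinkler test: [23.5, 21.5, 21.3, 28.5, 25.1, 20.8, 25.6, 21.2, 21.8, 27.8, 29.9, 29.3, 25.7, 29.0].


Approach: apply Christiansen's uniformity coefficient, CU = (1 - mean_abs_deviation/mean)*100.
mean = 25.071 mm
mean |d_i - mean| = 2.9041 mm
CU = (1 - 2.9041/25.071)*100 = 88.4 %
Therefore Christiansen's uniformity coefficient CU = 88.4 %.


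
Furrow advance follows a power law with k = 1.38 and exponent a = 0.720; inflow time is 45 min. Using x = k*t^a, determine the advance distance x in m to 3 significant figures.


x = 1.38 * 45^0.720 = 21.4 m
Therefore the advance distance x = 21.4 m.


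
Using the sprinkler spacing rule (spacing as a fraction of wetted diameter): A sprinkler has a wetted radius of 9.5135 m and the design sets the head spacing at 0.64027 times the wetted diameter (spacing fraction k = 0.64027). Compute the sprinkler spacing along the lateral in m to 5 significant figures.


Approach: apply the sprinkler spacing rule (spacing as a fraction of wetted diameter), S = k*(2*R).
S = 0.64027 * (2 * 9.5135) = 12.182 m
Therefore the sprinkler spacing along the lateral = 12.182 m.


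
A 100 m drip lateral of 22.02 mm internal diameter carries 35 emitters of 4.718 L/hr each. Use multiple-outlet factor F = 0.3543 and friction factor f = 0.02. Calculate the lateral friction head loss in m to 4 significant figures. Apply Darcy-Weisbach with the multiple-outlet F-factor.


Approach: apply Darcy-Weisbach with the multiple-outlet F-factor, Q = n*q/(3600*1000) m^3/s; v = Q/A; hf = F*f*(L/D)*(v^2/(2g)).
Q = 35*4.718/(3600*1000) = 4.58694e-05 m^3/s
A = pi*(22.02e-3/2)^2 = 3.80824e-04 m^2, so v = Q/A = 0.120448 m/s
hf = 0.3543*0.02*(100/0.02202)*(0.120448^2/(2*9.81)) = 0.02379 m
Therefore the lateral friction head loss = 0.02379 m.


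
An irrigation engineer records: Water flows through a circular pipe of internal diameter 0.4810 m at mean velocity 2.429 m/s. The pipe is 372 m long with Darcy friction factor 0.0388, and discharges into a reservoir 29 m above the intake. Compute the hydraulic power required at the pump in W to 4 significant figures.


Approach: apply continuity + Darcy-Weisbach + hydraulic power, Q = A*v; hf = f*(L/D)*(v^2/(2g)); H = static + hf; P = rho*g*Q*H.
Step 1 — flow rate (continuity, Q = A*v):
  A = pi*(0.4810/2)^2 = 0.181711 m^2
  Q = 0.181711 * 2.429 = 0.441375 m^3/s
Step 2 — friction head loss (Darcy-Weisbach):
  hf = 0.0388 * (372/0.4810) * (2.429^2 / (2*9.81))
  hf = 9.02372 m
Step 3 — total head: H = 29 + 9.02372 = 38.0237 m
Step 4 — hydraulic power (P = rho*g*Q*H):
  P = 1000 * 9.81 * 0.441375 * 38.0237 = 164600 W
Therefore the hydraulic power required at the pump = 164600 W.


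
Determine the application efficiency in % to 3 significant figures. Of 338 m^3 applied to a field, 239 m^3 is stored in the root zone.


Approach: apply the application efficiency ratio, Ea = (stored/applied)*100.
Ea = (239/338)*100 = 70.7 %
Therefore the application efficiency = 70.7 %.


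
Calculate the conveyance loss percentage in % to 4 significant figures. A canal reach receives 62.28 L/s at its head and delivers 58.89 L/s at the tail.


Approach: apply the conveyance loss ratio, loss% = ((Q_head - Q_tail)/Q_head)*100.
loss = ((62.28 - 58.89)/62.28)*100 = 5.443 %
Therefore the conveyance loss percentage = 5.443 %.
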